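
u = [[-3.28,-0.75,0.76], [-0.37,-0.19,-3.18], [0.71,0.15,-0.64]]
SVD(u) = [[-0.86, -0.47, 0.22], [0.45, -0.88, -0.14], [0.26, -0.02, 0.96]] @ diag([3.65451170228568, 3.124841805551604, 0.0028121404668578942]) @ [[0.77, 0.16, -0.61], [0.59, 0.16, 0.79], [-0.23, 0.97, -0.03]]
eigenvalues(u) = [-3.37, -0.01, -0.73]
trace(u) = -4.11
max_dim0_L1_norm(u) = 4.58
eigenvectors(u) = [[-0.96, -0.23, -0.23], [0.13, 0.97, 0.96], [0.24, -0.03, 0.19]]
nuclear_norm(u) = 6.78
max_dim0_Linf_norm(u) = 3.28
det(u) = -0.03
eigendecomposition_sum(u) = [[-3.48, -0.82, 0.01],[0.47, 0.11, -0.00],[0.88, 0.21, -0.00]] + [[-0.00,0.00,-0.01],[0.01,-0.01,0.06],[-0.00,0.0,-0.0]] + [[0.2, 0.07, 0.76],[-0.86, -0.29, -3.24],[-0.17, -0.06, -0.64]]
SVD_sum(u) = [[-2.42, -0.51, 1.91], [1.26, 0.27, -1.00], [0.75, 0.16, -0.59]] + [[-0.86, -0.24, -1.15],[-1.63, -0.46, -2.18],[-0.04, -0.01, -0.05]] + [[-0.00, 0.00, -0.0], [0.0, -0.0, 0.0], [-0.0, 0.0, -0.0]]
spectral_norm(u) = 3.65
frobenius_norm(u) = 4.81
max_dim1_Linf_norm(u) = 3.28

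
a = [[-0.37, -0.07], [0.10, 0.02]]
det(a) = -0.00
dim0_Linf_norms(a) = [0.37, 0.07]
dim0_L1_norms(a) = [0.47, 0.09]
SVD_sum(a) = [[-0.37, -0.07], [0.10, 0.02]] + [[-0.0, 0.0],[-0.0, 0.00]]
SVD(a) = [[-0.97, 0.26],[0.26, 0.97]] @ diag([0.3901268367395167, 0.0010253075726422644]) @ [[0.98,0.19], [-0.19,0.98]]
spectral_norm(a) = 0.39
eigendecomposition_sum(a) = [[-0.37, -0.07], [0.10, 0.02]] + [[-0.0, -0.0], [0.00, 0.00]]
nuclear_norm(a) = 0.39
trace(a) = -0.35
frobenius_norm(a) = 0.39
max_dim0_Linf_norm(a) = 0.37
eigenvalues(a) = [-0.35, 0.0]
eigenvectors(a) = [[-0.97,0.19], [0.26,-0.98]]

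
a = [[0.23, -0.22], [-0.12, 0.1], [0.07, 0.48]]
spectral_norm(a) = 0.54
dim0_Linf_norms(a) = [0.23, 0.48]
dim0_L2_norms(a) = [0.27, 0.54]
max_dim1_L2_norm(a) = 0.49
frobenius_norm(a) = 0.60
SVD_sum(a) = [[0.03, -0.25],[-0.01, 0.11],[-0.06, 0.46]] + [[0.20,0.03], [-0.11,-0.01], [0.13,0.02]]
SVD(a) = [[0.46, 0.76],[-0.21, -0.41],[-0.86, 0.50]] @ diag([0.540939479776641, 0.26150426233424384]) @ [[0.13, -0.99], [0.99, 0.13]]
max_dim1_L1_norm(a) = 0.55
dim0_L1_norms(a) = [0.42, 0.8]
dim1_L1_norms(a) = [0.45, 0.22, 0.55]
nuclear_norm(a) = 0.80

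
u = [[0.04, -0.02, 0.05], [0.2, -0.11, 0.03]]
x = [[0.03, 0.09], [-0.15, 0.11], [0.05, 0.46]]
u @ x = [[0.01, 0.02], [0.02, 0.02]]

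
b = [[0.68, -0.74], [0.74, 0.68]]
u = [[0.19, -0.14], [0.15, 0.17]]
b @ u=[[0.02, -0.22], [0.24, 0.01]]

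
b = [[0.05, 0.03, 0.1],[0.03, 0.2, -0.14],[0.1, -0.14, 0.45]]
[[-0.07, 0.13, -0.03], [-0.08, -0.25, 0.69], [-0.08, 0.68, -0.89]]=b@[[-2.05, -0.87, 1.73],[0.1, 0.09, 1.96],[0.3, 1.74, -1.75]]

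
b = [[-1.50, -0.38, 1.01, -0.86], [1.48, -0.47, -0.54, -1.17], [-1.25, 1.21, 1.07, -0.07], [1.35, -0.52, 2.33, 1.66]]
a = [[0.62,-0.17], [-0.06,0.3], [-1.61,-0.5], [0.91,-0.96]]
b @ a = [[-3.32, 0.46], [0.75, 1.0], [-2.63, 0.11], [-1.37, -3.14]]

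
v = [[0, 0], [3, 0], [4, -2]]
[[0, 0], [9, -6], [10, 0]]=v@ [[3, -2], [1, -4]]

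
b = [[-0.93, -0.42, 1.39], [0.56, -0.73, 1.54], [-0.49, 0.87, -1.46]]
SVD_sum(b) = [[0.09, -0.58, 1.24], [0.12, -0.74, 1.57], [-0.12, 0.73, -1.55]] + [[-1.03, 0.16, 0.15], [0.42, -0.07, -0.06], [-0.39, 0.06, 0.06]] + [[0.0, 0.0, 0.00], [0.02, 0.08, 0.03], [0.02, 0.08, 0.04]]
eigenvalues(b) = [(-1.63+0.68j), (-1.63-0.68j), (0.13+0j)]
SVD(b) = [[0.49, -0.87, 0.02],  [0.62, 0.36, 0.70],  [-0.61, -0.33, 0.72]] @ diag([2.803614702123705, 1.2021497500735971, 0.12116344512184632]) @ [[0.07, -0.43, 0.90],[0.98, -0.15, -0.15],[0.2, 0.89, 0.40]]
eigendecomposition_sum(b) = [[(-0.47+1.15j), -0.22-0.87j, (0.68+1.28j)],[(0.28+0.57j), (-0.41-0.22j), (0.73+0.18j)],[(-0.25-0.63j), 0.41+0.26j, (-0.75-0.25j)]] + [[(-0.47-1.15j), (-0.22+0.87j), (0.68-1.28j)], [(0.28-0.57j), (-0.41+0.22j), 0.73-0.18j], [-0.25+0.63j, (0.41-0.26j), (-0.75+0.25j)]] + [[0.00-0.00j, (0.02-0j), 0.02+0.00j], [0.01-0.00j, 0.09-0.00j, 0.09+0.00j], [0.00-0.00j, 0.04-0.00j, 0.04+0.00j]]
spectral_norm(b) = 2.80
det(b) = 0.41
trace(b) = -3.12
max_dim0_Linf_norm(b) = 1.54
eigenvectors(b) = [[-0.80+0.00j, (-0.8-0j), 0.20+0.00j],[-0.28+0.31j, -0.28-0.31j, 0.88+0.00j],[0.32-0.30j, 0.32+0.30j, 0.42+0.00j]]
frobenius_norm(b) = 3.05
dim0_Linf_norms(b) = [0.93, 0.87, 1.54]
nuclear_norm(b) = 4.13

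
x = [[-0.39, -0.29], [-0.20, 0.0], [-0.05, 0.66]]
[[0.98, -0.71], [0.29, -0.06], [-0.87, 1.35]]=x @ [[-1.44, 0.28], [-1.43, 2.07]]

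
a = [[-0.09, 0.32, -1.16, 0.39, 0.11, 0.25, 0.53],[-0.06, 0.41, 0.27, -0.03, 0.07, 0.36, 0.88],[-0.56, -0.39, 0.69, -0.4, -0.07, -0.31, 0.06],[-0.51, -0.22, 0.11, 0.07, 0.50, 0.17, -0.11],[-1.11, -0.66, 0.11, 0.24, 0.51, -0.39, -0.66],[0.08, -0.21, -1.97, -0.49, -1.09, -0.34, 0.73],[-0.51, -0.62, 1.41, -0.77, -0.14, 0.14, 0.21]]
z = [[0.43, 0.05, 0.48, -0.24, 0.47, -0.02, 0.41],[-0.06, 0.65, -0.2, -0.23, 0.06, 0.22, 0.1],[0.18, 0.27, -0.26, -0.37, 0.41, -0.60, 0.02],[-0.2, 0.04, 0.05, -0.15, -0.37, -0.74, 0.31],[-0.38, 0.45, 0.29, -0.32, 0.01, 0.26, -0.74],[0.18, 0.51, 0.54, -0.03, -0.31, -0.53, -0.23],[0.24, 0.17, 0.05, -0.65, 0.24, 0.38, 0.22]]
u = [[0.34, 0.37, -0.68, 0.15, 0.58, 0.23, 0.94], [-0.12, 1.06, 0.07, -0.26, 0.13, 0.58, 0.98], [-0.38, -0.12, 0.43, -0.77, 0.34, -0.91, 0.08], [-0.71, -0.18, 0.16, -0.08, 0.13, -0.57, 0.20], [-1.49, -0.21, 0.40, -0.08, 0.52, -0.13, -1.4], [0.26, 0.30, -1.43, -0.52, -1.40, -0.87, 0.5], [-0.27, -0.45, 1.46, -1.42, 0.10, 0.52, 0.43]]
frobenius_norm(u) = 4.73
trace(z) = 0.37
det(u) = -5.13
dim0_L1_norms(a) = [2.92, 2.83, 5.72, 2.39, 2.49, 1.96, 3.18]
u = a + z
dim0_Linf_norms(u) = [1.49, 1.06, 1.46, 1.42, 1.4, 0.91, 1.4]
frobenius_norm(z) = 2.46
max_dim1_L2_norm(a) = 2.45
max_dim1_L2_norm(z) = 1.07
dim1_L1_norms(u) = [3.29, 3.2, 3.03, 2.03, 4.23, 5.28, 4.65]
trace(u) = 1.83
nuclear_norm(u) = 10.83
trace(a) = 1.46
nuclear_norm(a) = 8.14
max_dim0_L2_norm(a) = 2.79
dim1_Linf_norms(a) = [1.16, 0.88, 0.69, 0.51, 1.11, 1.97, 1.41]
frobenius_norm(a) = 4.10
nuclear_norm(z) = 5.91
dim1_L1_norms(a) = [2.85, 2.08, 2.48, 1.69, 3.68, 4.91, 3.8]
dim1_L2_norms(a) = [1.4, 1.07, 1.1, 0.79, 1.61, 2.45, 1.82]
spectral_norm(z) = 1.29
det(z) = 0.12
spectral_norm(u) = 3.07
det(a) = 0.00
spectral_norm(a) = 3.08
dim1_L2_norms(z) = [0.93, 0.76, 0.92, 0.92, 1.07, 1.01, 0.87]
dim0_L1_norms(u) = [3.57, 2.69, 4.63, 3.28, 3.2, 3.81, 4.53]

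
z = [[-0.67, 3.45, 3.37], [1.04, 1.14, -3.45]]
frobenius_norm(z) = 6.16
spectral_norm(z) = 5.35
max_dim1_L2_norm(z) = 4.87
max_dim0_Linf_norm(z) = 3.45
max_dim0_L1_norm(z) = 6.82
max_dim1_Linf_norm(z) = 3.45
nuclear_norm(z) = 8.41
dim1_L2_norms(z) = [4.87, 3.78]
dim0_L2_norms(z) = [1.24, 3.63, 4.82]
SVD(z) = [[-0.86, 0.51], [0.51, 0.86]] @ diag([5.349676657493078, 3.061528974266565]) @ [[0.21, -0.45, -0.87], [0.18, 0.89, -0.42]]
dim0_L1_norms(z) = [1.71, 4.59, 6.82]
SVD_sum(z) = [[-0.95, 2.07, 4.01], [0.56, -1.21, -2.35]] + [[0.28, 1.38, -0.64], [0.48, 2.35, -1.1]]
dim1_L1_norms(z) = [7.49, 5.63]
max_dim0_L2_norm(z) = 4.82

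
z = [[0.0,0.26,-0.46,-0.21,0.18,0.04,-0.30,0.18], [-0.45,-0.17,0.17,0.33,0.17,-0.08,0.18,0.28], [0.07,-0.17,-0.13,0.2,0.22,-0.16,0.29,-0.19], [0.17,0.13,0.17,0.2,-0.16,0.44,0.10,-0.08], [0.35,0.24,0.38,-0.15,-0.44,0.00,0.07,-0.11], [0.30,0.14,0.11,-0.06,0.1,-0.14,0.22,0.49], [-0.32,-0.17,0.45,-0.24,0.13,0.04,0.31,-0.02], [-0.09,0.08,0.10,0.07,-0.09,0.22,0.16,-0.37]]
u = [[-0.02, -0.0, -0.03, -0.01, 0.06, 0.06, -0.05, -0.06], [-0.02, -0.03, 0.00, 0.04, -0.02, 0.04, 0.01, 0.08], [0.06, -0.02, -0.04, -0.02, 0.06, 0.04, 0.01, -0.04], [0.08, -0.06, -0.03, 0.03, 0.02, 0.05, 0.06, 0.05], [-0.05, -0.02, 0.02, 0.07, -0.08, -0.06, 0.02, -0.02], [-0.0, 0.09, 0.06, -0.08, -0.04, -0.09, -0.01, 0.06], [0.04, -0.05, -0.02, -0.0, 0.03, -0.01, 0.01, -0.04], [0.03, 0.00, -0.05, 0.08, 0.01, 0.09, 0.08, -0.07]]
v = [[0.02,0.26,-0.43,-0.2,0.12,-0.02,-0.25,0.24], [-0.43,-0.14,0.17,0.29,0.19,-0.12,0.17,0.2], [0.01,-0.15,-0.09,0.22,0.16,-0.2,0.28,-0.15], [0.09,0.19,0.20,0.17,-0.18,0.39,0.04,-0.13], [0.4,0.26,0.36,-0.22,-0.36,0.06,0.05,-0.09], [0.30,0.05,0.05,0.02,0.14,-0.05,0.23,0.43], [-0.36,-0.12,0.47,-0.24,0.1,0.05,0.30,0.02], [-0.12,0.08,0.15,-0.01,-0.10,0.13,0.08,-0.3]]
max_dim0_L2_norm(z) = 0.81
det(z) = -0.00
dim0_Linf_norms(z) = [0.45, 0.26, 0.46, 0.33, 0.44, 0.44, 0.31, 0.49]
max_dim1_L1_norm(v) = 1.8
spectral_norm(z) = 1.01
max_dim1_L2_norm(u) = 0.18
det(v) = -0.00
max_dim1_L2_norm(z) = 0.75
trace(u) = -0.29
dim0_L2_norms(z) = [0.75, 0.5, 0.81, 0.57, 0.6, 0.54, 0.63, 0.74]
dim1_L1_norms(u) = [0.29, 0.24, 0.29, 0.38, 0.34, 0.43, 0.2, 0.41]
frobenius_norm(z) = 1.84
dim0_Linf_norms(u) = [0.08, 0.09, 0.06, 0.08, 0.08, 0.09, 0.08, 0.08]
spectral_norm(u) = 0.27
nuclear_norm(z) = 4.45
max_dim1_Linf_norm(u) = 0.09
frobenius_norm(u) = 0.38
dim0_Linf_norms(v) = [0.43, 0.26, 0.47, 0.29, 0.36, 0.39, 0.3, 0.43]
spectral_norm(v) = 1.00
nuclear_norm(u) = 0.81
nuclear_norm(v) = 4.11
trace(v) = -0.45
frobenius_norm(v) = 1.74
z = v + u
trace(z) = -0.74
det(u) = -0.00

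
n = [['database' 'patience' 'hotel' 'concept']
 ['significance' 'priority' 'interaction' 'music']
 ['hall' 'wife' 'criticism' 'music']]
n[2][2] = 'criticism'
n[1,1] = 'priority'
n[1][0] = 'significance'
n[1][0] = 'significance'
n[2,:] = ['hall', 'wife', 'criticism', 'music']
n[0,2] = 'hotel'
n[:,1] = ['patience', 'priority', 'wife']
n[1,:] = ['significance', 'priority', 'interaction', 'music']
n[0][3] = 'concept'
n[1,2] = 'interaction'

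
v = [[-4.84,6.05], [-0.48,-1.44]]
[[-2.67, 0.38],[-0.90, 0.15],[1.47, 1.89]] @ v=[[12.74, -16.7], [4.28, -5.66], [-8.02, 6.17]]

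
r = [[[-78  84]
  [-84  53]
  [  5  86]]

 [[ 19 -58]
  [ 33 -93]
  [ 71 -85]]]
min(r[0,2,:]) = 5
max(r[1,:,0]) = 71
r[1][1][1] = -93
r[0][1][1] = 53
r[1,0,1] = -58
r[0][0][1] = 84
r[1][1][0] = 33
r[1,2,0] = 71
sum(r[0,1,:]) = -31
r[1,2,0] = 71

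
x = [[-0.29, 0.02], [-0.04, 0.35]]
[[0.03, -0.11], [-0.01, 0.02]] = x@[[-0.11, 0.37], [-0.03, 0.11]]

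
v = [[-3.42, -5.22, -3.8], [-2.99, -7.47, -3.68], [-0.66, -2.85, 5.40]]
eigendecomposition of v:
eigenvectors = [[-0.63, -0.92, -0.27], [-0.76, 0.38, -0.2], [-0.16, 0.07, 0.94]]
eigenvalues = [-10.71, -0.96, 6.18]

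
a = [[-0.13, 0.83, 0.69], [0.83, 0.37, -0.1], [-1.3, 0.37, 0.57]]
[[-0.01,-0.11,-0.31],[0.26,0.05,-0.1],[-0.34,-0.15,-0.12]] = a @ [[0.24, 0.06, -0.06], [0.14, -0.02, -0.20], [-0.14, -0.12, -0.22]]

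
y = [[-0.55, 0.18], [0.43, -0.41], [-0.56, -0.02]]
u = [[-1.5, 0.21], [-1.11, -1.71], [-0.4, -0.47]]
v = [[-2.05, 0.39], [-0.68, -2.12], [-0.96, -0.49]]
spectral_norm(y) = 0.95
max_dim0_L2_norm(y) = 0.89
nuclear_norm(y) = 1.27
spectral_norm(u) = 2.28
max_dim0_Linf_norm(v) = 2.12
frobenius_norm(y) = 1.00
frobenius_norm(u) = 2.61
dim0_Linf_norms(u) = [1.5, 1.71]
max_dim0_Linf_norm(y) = 0.56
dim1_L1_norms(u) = [1.71, 2.82, 0.87]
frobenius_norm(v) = 3.24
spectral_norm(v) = 2.53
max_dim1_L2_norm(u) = 2.04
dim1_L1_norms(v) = [2.44, 2.8, 1.45]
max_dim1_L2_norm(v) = 2.23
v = y + u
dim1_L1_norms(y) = [0.73, 0.84, 0.58]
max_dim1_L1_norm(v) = 2.8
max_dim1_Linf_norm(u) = 1.71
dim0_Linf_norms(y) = [0.56, 0.41]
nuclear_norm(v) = 4.55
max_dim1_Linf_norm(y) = 0.56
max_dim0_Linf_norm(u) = 1.71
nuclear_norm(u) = 3.56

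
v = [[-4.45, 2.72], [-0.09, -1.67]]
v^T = [[-4.45, -0.09], [2.72, -1.67]]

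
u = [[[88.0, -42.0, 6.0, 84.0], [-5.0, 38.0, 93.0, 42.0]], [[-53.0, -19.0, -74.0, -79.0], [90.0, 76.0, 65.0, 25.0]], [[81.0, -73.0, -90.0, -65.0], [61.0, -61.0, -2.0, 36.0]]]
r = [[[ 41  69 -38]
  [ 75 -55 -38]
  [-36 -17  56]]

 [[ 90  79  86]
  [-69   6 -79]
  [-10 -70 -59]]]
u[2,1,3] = 36.0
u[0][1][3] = 42.0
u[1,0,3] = -79.0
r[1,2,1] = -70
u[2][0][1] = -73.0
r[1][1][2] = -79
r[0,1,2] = -38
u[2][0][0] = 81.0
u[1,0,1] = -19.0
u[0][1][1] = 38.0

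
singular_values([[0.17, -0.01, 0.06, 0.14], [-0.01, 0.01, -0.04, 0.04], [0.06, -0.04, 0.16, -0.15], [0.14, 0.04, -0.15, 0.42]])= [0.53, 0.23, 0.01, 0.0]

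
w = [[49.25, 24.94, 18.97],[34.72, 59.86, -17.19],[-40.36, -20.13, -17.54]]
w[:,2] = [18.97, -17.19, -17.54]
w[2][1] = -20.13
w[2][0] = -40.36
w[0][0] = 49.25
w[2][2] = -17.54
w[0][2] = 18.97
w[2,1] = -20.13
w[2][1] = -20.13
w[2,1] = -20.13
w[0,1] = 24.94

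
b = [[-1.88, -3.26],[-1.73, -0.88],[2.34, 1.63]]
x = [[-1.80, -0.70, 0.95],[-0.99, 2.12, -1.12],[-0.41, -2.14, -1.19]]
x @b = [[6.82, 8.03], [-4.43, -0.46], [1.69, 1.28]]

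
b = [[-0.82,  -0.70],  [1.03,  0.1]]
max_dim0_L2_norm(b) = 1.32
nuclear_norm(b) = 1.87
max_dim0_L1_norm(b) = 1.85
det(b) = 0.64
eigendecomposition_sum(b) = [[(-0.41+0.24j), (-0.35-0.18j)],[0.52+0.26j, 0.05+0.47j]] + [[-0.41-0.24j,(-0.35+0.18j)],[(0.52-0.26j),(0.05-0.47j)]]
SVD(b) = [[-0.72, 0.69], [0.69, 0.72]] @ diag([1.4256204036596547, 0.4482259080745814]) @ [[0.91, 0.40],[0.4, -0.91]]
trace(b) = -0.72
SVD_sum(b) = [[-0.94, -0.42],  [0.9, 0.4]] + [[0.12, -0.28],[0.13, -0.3]]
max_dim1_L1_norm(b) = 1.52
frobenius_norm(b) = 1.49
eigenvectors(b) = [[(0.34-0.53j), 0.34+0.53j], [(-0.77+0j), (-0.77-0j)]]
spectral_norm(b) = 1.43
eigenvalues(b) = [(-0.36+0.71j), (-0.36-0.71j)]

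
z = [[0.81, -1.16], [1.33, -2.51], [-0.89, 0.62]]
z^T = [[0.81, 1.33, -0.89], [-1.16, -2.51, 0.62]]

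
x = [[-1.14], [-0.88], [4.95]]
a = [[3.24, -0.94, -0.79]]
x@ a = [[-3.69,1.07,0.9], [-2.85,0.83,0.7], [16.04,-4.65,-3.91]]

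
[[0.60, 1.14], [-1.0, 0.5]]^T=[[0.6, -1.0], [1.14, 0.5]]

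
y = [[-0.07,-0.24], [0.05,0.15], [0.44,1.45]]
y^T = [[-0.07, 0.05, 0.44], [-0.24, 0.15, 1.45]]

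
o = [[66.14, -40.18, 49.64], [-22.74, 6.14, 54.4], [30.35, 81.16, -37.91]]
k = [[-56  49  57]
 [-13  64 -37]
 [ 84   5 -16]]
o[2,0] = 30.35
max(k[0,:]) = 57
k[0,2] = 57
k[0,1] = 49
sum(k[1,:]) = 14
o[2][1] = 81.16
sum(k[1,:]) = 14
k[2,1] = 5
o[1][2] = 54.4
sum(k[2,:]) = 73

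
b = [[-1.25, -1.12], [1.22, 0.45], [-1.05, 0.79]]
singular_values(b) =[2.15, 1.26]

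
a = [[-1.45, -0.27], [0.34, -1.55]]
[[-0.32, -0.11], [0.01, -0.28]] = a @ [[0.21, 0.04], [0.04, 0.19]]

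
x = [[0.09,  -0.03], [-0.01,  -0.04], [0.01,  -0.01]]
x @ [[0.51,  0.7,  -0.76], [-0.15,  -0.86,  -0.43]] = [[0.05,0.09,-0.06], [0.00,0.03,0.02], [0.01,0.02,-0.00]]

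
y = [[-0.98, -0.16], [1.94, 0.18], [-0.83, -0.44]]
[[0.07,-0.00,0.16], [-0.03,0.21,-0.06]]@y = [[-0.2, -0.08], [0.49, 0.07]]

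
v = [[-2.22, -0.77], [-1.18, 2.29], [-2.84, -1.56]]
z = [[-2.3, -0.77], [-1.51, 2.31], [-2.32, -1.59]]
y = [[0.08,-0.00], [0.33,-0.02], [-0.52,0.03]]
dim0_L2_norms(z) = [3.6, 2.91]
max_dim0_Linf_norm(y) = 0.52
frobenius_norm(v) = 4.76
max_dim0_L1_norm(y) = 0.93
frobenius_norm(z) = 4.63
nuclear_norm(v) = 6.58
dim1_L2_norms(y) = [0.08, 0.33, 0.52]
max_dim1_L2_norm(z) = 2.81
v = z + y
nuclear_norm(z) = 6.48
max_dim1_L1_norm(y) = 0.55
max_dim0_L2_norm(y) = 0.62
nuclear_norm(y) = 0.63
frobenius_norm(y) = 0.62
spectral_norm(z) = 3.70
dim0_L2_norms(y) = [0.62, 0.04]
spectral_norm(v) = 3.99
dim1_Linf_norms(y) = [0.08, 0.33, 0.52]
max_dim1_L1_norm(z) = 3.91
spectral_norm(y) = 0.62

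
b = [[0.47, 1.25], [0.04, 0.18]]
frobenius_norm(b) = 1.35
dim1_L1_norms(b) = [1.72, 0.22]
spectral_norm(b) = 1.35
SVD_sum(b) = [[0.47, 1.25], [0.06, 0.17]] + [[0.00, -0.00], [-0.02, 0.01]]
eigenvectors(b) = [[1.0, -0.95], [0.1, 0.31]]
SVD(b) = [[-0.99,-0.14], [-0.14,0.99]] @ diag([1.3478653641300524, 0.0256702196827587]) @ [[-0.35, -0.94], [-0.94, 0.35]]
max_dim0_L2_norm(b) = 1.26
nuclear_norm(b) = 1.37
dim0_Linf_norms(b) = [0.47, 1.25]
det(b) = 0.03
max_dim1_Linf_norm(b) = 1.25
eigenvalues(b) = [0.59, 0.06]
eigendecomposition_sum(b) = [[0.46,1.39], [0.04,0.13]] + [[0.01, -0.14],  [-0.0, 0.05]]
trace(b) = 0.65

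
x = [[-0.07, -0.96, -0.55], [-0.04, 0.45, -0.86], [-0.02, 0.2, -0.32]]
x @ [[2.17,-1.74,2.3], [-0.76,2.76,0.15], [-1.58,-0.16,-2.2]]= [[1.45, -2.44, 0.91], [0.93, 1.45, 1.87], [0.31, 0.64, 0.69]]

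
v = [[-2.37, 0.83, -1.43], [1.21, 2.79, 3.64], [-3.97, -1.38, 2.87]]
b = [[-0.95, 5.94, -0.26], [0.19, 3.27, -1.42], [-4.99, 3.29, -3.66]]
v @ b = [[9.54, -16.07, 4.67],[-18.78, 28.29, -17.60],[-10.81, -18.65, -7.51]]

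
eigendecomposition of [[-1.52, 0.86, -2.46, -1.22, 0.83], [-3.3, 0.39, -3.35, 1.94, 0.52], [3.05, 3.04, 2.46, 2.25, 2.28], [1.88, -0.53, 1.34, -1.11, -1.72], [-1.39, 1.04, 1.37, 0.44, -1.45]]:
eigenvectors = [[-0.09+0.00j,(-0.33+0.41j),(-0.33-0.41j),(-0.44+0.18j),-0.44-0.18j], [0.56+0.00j,(-0.59+0j),(-0.59-0j),(-0.16+0.2j),-0.16-0.20j], [0.21+0.00j,0.41+0.24j,(0.41-0.24j),(0.65+0j),(0.65-0j)], [(-0.52+0j),(0.36+0.01j),0.36-0.01j,(0.03+0.29j),(0.03-0.29j)], [(-0.6+0j),-0.02-0.16j,-0.02+0.16j,(0.36-0.25j),0.36+0.25j]]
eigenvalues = [(-2.73+0j), (-0.26+3.78j), (-0.26-3.78j), (1.01+1.92j), (1.01-1.92j)]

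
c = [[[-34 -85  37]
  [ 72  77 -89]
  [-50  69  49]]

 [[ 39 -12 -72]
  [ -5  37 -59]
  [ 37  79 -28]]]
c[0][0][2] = 37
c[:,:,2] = [[37, -89, 49], [-72, -59, -28]]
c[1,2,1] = 79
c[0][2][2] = 49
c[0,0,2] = 37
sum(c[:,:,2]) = -162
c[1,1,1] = 37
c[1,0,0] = 39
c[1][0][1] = -12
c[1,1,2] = -59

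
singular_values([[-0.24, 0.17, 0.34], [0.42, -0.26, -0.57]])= [0.88, 0.02]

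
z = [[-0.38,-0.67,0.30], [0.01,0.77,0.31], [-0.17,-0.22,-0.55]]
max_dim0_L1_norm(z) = 1.66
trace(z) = -0.16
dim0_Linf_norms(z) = [0.38, 0.77, 0.55]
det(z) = 0.21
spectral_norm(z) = 1.10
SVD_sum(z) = [[-0.18, -0.63, -0.14],[0.21, 0.74, 0.16],[-0.10, -0.34, -0.07]] + [[-0.10, -0.07, 0.45], [-0.04, -0.03, 0.18], [0.1, 0.07, -0.45]] + [[-0.10,0.03,-0.02],[-0.16,0.05,-0.03],[-0.17,0.05,-0.03]]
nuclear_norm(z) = 2.06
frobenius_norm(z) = 1.32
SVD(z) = [[0.61, -0.68, -0.4], [-0.72, -0.27, -0.64], [0.33, 0.68, -0.66]] @ diag([1.0998370234843462, 0.6842307305721025, 0.2727394894654257]) @ [[-0.27, -0.94, -0.20], [0.21, 0.15, -0.97], [0.94, -0.3, 0.16]]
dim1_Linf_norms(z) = [0.67, 0.77, 0.55]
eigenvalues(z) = [(-0.45+0.28j), (-0.45-0.28j), (0.74+0j)]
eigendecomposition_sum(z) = [[(-0.2+0.18j), -0.10+0.15j, 0.20+0.40j], [(0.01+0.04j), 0.02+0.02j, 0.07-0.01j], [(-0.09-0.14j), -0.08-0.08j, -0.27+0.08j]] + [[-0.20-0.18j, (-0.1-0.15j), (0.2-0.4j)], [0.01-0.04j, (0.02-0.02j), (0.07+0.01j)], [(-0.09+0.14j), (-0.08+0.08j), (-0.27-0.08j)]] + [[(0.01+0j), (-0.46+0j), (-0.11+0j)],[-0.02-0.00j, (0.74-0j), (0.17-0j)],[0j, -0.07+0.00j, (-0.02+0j)]]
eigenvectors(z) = [[-0.84+0.00j, (-0.84-0j), (-0.53+0j)], [(-0.04+0.12j), (-0.04-0.12j), 0.85+0.00j], [0.09-0.51j, (0.09+0.51j), (-0.07+0j)]]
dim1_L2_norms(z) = [0.83, 0.83, 0.62]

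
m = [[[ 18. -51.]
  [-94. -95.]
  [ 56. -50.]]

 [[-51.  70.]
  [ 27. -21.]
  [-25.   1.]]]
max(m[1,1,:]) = 27.0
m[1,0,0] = -51.0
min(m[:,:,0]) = -94.0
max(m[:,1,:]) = 27.0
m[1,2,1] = 1.0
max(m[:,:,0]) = 56.0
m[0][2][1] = -50.0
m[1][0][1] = 70.0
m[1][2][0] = -25.0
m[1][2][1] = 1.0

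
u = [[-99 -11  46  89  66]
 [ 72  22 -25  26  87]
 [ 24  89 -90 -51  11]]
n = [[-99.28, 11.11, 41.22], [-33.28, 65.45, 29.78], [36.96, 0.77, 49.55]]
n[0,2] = 41.22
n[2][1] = 0.77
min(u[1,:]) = -25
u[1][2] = -25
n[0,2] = 41.22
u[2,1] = 89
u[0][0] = -99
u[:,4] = [66, 87, 11]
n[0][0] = -99.28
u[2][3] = -51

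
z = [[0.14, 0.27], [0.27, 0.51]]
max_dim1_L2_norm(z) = 0.58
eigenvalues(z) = [-0.0, 0.65]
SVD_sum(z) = [[0.14,0.27], [0.27,0.51]] + [[-0.0,0.00], [0.0,-0.00]]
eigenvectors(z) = [[-0.88,-0.47],[0.47,-0.88]]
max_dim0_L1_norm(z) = 0.78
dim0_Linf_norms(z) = [0.27, 0.51]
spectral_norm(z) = 0.65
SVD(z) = [[-0.47, -0.88], [-0.88, 0.47]] @ diag([0.6522995569810629, 0.002299556981062838]) @ [[-0.47,-0.88], [0.88,-0.47]]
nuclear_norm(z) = 0.65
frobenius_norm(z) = 0.65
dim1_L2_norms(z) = [0.3, 0.58]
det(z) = -0.00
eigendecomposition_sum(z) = [[-0.0,0.00], [0.0,-0.0]] + [[0.14, 0.27], [0.27, 0.51]]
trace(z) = 0.65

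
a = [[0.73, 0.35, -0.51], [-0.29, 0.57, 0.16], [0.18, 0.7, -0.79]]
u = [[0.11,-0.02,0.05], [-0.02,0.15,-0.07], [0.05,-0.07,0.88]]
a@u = [[0.05, 0.07, -0.44], [-0.04, 0.08, 0.09], [-0.03, 0.16, -0.74]]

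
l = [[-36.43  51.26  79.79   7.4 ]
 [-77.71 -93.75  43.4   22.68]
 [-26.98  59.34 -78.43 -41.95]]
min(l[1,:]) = -93.75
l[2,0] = -26.98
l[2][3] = -41.95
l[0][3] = 7.4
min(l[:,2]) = -78.43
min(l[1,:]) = -93.75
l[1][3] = 22.68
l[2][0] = -26.98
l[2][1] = 59.34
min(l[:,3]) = -41.95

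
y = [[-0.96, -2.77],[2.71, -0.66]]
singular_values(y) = [3.01, 2.7]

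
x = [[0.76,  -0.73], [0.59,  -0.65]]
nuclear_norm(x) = 1.42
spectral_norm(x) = 1.37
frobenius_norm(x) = 1.37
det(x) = -0.06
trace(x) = 0.11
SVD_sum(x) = [[0.74, -0.75], [0.62, -0.63]] + [[0.02,0.02], [-0.03,-0.02]]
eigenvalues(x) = [0.31, -0.2]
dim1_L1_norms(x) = [1.49, 1.24]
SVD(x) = [[-0.77,-0.64], [-0.64,0.77]] @ diag([1.3707543559535849, 0.046178952286432526]) @ [[-0.7,0.71], [-0.71,-0.7]]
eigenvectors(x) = [[0.85, 0.60], [0.52, 0.80]]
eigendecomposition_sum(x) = [[0.58, -0.44], [0.36, -0.27]] + [[0.18, -0.29], [0.23, -0.38]]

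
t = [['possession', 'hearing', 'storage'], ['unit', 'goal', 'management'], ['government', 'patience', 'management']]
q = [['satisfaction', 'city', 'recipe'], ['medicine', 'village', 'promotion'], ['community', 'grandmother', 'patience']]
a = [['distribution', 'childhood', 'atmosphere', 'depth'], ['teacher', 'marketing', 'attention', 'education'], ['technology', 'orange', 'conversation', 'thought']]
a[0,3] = 'depth'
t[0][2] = 'storage'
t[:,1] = ['hearing', 'goal', 'patience']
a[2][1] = 'orange'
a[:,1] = ['childhood', 'marketing', 'orange']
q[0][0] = 'satisfaction'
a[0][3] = 'depth'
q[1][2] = 'promotion'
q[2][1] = 'grandmother'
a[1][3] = 'education'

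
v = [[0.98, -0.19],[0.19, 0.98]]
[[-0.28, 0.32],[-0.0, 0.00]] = v@[[-0.28, 0.32], [0.05, -0.06]]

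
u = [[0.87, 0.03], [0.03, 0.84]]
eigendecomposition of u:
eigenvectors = [[0.85,  -0.53], [0.53,  0.85]]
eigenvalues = [0.89, 0.82]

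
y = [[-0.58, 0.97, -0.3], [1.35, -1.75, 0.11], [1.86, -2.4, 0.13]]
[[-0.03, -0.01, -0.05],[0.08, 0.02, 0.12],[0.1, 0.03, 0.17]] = y@ [[0.08, -0.01, 0.03], [0.02, -0.02, -0.05], [0.02, -0.02, -0.05]]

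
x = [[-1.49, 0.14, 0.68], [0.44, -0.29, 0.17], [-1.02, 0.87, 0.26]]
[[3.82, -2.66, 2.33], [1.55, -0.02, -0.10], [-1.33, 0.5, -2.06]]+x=[[2.33, -2.52, 3.01], [1.99, -0.31, 0.07], [-2.35, 1.37, -1.8]]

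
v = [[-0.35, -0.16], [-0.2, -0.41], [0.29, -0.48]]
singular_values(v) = [0.65, 0.5]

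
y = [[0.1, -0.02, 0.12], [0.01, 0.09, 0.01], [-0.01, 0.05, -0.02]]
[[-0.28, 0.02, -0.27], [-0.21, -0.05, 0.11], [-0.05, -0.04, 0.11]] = y @[[-0.45, -1.15, -0.10], [-2.03, -0.52, 1.46], [-2.27, 1.06, -1.92]]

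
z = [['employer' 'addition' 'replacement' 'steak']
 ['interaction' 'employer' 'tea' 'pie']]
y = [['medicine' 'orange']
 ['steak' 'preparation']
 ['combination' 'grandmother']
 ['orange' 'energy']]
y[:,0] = ['medicine', 'steak', 'combination', 'orange']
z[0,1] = 'addition'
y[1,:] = ['steak', 'preparation']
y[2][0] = 'combination'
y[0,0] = 'medicine'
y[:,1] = ['orange', 'preparation', 'grandmother', 'energy']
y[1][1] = 'preparation'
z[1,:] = ['interaction', 'employer', 'tea', 'pie']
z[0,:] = ['employer', 'addition', 'replacement', 'steak']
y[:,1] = ['orange', 'preparation', 'grandmother', 'energy']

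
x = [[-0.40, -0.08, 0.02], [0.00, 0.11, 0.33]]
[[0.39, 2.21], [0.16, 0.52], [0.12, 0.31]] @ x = [[-0.16, 0.21, 0.74], [-0.06, 0.04, 0.17], [-0.05, 0.02, 0.10]]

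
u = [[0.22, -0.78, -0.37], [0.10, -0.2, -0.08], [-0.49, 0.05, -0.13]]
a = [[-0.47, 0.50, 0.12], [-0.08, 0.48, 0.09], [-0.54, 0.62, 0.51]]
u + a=[[-0.25, -0.28, -0.25],  [0.02, 0.28, 0.01],  [-1.03, 0.67, 0.38]]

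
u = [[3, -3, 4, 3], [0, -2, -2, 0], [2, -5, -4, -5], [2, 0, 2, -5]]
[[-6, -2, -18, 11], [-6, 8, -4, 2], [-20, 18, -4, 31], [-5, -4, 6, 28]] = u@ [[0, 0, -2, 2], [3, -2, 2, -3], [0, -2, 0, 2], [1, 0, -2, -4]]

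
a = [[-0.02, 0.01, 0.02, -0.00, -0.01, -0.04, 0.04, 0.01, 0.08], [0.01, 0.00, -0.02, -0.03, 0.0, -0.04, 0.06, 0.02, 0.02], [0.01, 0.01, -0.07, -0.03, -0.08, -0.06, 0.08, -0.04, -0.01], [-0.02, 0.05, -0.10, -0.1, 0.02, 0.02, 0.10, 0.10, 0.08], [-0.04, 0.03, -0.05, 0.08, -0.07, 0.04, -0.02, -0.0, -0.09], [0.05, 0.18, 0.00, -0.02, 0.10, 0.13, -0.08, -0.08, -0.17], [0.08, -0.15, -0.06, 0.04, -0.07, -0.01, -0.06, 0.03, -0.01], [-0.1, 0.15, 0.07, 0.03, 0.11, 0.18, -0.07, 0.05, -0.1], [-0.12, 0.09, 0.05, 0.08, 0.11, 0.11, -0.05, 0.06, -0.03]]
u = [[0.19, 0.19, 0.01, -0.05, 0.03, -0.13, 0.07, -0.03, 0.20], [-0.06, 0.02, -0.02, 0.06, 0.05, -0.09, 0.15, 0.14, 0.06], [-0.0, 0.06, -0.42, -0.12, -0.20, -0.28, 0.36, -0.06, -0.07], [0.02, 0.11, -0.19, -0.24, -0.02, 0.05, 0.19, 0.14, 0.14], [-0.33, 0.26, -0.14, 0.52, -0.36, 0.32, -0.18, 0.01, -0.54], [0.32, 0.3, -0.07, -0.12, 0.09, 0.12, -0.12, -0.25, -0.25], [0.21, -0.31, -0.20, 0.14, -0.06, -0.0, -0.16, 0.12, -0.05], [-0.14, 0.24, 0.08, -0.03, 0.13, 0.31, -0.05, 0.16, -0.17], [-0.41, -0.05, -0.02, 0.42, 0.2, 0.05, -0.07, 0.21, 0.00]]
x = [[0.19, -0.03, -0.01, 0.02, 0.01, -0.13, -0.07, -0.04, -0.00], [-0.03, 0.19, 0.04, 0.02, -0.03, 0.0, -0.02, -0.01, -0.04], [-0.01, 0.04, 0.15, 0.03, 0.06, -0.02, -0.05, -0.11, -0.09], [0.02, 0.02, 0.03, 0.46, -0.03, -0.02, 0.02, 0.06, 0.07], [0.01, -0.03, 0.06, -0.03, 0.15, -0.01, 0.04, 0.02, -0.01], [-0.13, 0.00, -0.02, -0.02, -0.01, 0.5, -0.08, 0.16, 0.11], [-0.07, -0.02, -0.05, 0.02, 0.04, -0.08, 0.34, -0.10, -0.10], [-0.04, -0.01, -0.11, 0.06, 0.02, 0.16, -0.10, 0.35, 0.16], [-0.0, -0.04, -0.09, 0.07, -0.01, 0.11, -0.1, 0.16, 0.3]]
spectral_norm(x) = 0.78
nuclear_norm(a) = 1.43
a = x @ u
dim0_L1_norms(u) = [1.68, 1.54, 1.15, 1.7, 1.14, 1.35, 1.35, 1.12, 1.48]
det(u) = -0.00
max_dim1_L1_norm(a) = 0.86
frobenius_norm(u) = 1.78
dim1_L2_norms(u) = [0.37, 0.25, 0.67, 0.43, 1.01, 0.61, 0.5, 0.5, 0.66]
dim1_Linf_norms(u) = [0.2, 0.15, 0.42, 0.24, 0.54, 0.32, 0.31, 0.31, 0.42]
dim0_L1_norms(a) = [0.45, 0.67, 0.44, 0.41, 0.57, 0.63, 0.56, 0.39, 0.59]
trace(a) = -0.17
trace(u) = -0.69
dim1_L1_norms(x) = [0.5, 0.38, 0.56, 0.73, 0.36, 1.03, 0.82, 1.01, 0.88]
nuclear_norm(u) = 4.36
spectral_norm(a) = 0.50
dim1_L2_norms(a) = [0.1, 0.09, 0.16, 0.22, 0.16, 0.32, 0.21, 0.32, 0.25]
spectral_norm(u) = 1.16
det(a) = 0.00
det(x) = -0.00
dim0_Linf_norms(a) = [0.12, 0.18, 0.1, 0.1, 0.11, 0.18, 0.1, 0.1, 0.17]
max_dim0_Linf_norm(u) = 0.54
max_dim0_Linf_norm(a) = 0.18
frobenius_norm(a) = 0.66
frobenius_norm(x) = 1.11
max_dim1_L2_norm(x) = 0.56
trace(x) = 2.63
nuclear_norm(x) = 2.64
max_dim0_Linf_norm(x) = 0.5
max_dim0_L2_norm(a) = 0.3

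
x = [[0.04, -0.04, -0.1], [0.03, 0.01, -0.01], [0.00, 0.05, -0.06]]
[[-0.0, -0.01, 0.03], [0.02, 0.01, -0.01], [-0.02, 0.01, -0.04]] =x @ [[0.78, 0.44, 0.02], [0.05, 0.33, -0.70], [0.33, 0.16, 0.01]]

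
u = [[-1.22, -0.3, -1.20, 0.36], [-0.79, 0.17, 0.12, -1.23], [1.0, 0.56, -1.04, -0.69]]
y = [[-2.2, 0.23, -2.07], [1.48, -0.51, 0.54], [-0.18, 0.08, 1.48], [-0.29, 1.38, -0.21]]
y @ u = [[0.43, -0.46, 4.82, 0.35], [-0.86, -0.23, -2.4, 0.79], [1.64, 0.90, -1.31, -1.18], [-0.95, 0.20, 0.73, -1.66]]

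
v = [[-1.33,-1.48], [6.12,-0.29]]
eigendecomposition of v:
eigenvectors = [[(0.08-0.43j), 0.08+0.43j], [-0.90+0.00j, (-0.9-0j)]]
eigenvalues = [(-0.81+2.96j), (-0.81-2.96j)]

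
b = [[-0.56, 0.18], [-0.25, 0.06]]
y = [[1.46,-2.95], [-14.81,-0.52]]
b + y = [[0.9, -2.77], [-15.06, -0.46]]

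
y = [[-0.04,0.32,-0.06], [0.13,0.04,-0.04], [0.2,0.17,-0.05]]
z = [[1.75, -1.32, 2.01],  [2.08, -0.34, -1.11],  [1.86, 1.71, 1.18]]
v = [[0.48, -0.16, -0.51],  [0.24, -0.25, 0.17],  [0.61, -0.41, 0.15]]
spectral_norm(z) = 3.57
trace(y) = -0.05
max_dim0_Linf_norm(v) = 0.61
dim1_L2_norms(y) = [0.33, 0.14, 0.27]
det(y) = -0.00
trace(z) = 2.59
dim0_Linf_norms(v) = [0.61, 0.41, 0.51]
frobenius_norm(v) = 1.11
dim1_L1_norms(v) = [1.15, 0.66, 1.17]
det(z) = 17.00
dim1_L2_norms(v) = [0.72, 0.39, 0.75]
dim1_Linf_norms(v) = [0.51, 0.25, 0.61]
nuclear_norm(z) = 7.94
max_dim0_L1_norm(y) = 0.53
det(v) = -0.02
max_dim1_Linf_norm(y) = 0.32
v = y @ z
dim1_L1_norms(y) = [0.42, 0.21, 0.42]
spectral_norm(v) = 0.95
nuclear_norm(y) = 0.63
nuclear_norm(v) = 1.56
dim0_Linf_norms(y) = [0.2, 0.32, 0.06]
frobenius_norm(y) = 0.45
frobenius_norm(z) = 4.72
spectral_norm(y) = 0.39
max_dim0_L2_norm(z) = 3.29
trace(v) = 0.38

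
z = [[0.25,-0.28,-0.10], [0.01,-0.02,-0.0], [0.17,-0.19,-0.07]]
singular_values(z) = [0.47, 0.01, 0.0]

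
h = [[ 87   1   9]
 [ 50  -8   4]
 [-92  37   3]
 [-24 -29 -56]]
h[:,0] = [87, 50, -92, -24]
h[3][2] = -56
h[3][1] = -29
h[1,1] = -8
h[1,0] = 50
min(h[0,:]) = 1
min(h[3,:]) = -56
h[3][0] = -24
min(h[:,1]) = -29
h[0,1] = 1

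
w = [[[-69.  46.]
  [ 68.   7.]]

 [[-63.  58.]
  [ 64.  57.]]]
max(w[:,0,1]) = 58.0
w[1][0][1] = 58.0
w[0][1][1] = 7.0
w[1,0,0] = -63.0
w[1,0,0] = -63.0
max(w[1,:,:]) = 64.0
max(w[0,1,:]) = 68.0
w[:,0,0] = [-69.0, -63.0]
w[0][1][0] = 68.0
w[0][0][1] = 46.0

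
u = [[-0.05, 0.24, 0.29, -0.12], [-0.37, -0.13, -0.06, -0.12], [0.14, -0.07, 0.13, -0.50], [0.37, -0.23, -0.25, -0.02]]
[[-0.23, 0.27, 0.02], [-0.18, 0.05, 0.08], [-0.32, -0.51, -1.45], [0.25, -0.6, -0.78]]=u@[[0.31, -0.78, -1.31], [0.86, 1.25, 0.2], [-1.35, 0.04, 0.79], [0.25, 0.64, 2.72]]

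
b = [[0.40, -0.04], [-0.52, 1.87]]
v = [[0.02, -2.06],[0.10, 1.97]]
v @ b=[[1.08,-3.85], [-0.98,3.68]]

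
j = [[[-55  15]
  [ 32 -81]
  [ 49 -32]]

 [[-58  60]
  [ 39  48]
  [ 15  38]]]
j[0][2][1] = -32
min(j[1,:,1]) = 38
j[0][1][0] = 32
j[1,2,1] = 38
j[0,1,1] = -81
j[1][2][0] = 15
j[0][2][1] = -32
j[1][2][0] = 15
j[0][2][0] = 49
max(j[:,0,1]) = 60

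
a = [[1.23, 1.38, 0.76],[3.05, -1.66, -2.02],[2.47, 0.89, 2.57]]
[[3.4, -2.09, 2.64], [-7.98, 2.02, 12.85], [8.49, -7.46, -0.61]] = a @ [[-0.10, -0.69, 2.73], [0.84, 0.41, 1.3], [3.11, -2.38, -3.31]]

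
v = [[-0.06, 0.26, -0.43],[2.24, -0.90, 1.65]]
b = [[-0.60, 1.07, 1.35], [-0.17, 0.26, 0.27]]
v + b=[[-0.66, 1.33, 0.92], [2.07, -0.64, 1.92]]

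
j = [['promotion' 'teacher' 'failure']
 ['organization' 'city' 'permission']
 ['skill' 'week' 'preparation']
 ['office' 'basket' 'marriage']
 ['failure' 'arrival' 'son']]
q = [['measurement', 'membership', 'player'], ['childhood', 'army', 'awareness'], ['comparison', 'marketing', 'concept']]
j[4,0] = 'failure'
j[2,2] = 'preparation'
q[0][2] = 'player'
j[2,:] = ['skill', 'week', 'preparation']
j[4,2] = 'son'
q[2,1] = 'marketing'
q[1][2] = 'awareness'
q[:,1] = ['membership', 'army', 'marketing']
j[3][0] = 'office'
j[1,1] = 'city'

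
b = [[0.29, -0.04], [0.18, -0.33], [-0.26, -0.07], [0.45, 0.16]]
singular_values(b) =[0.62, 0.37]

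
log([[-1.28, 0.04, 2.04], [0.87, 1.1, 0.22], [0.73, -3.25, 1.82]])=[[0.69+2.38j, (-0.66-1.23j), (0.3-1.17j)],[0.08-0.59j, (0.64+0.3j), (0.26+0.29j)],[-0.18-0.93j, -1.25+0.48j, 1.06+0.46j]]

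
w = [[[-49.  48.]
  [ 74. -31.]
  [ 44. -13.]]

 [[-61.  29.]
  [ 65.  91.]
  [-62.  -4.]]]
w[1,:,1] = [29.0, 91.0, -4.0]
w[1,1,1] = 91.0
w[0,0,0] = -49.0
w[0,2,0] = 44.0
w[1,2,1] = -4.0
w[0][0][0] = -49.0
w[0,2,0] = 44.0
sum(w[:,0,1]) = 77.0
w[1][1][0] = 65.0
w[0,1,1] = -31.0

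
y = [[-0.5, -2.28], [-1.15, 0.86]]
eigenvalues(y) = [-1.58, 1.94]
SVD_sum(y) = [[-0.08, -2.29],  [0.03, 0.82]] + [[-0.42, 0.01], [-1.18, 0.04]]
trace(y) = 0.36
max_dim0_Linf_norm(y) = 2.28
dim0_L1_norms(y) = [1.65, 3.14]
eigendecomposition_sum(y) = [[-1.09, -1.02], [-0.52, -0.48]] + [[0.59, -1.26], [-0.63, 1.34]]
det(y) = -3.05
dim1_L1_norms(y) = [2.78, 2.01]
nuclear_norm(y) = 3.69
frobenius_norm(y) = 2.74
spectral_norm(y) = 2.44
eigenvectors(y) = [[-0.90,0.68], [-0.43,-0.73]]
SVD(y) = [[-0.94, 0.34],[0.34, 0.94]] @ diag([2.437871359298325, 1.2519118321642837]) @ [[0.03, 1.00], [-1.0, 0.03]]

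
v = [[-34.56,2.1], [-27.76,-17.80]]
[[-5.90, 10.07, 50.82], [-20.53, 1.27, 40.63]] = v @ [[0.22, -0.27, -1.47],[0.81, 0.35, 0.01]]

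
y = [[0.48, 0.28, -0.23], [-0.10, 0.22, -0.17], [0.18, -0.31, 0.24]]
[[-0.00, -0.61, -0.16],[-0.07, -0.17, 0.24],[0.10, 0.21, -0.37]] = y @ [[0.12, -0.63, -0.77], [-0.71, -0.44, 0.43], [-0.6, 0.79, -0.40]]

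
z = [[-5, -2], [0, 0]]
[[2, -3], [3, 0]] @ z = [[-10, -4], [-15, -6]]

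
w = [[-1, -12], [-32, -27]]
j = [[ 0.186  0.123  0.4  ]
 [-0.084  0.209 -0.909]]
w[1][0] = -32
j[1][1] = 0.209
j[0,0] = 0.186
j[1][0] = -0.084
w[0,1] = -12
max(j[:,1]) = 0.209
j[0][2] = 0.4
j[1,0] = -0.084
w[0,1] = -12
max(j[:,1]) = 0.209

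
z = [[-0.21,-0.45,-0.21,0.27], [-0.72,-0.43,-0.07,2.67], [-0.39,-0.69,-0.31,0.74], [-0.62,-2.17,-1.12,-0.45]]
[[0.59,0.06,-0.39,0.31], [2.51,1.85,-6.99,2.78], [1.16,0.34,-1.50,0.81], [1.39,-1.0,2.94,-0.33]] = z @[[-0.93, -0.24, 2.64, -0.86], [-1.32, 0.93, -1.9, 0.17], [1.62, -1.08, 0.48, 0.1], [0.52, 0.75, -2.20, 0.84]]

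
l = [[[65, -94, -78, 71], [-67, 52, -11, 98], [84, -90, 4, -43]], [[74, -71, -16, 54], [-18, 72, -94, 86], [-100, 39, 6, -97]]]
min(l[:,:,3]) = -97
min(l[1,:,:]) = -100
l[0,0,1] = -94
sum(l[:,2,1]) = -51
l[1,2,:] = [-100, 39, 6, -97]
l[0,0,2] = -78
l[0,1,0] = -67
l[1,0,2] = -16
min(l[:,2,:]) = -100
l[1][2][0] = -100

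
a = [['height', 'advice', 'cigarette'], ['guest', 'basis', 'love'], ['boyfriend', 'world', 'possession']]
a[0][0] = 'height'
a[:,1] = ['advice', 'basis', 'world']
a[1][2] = 'love'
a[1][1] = 'basis'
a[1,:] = ['guest', 'basis', 'love']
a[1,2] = 'love'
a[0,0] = 'height'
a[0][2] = 'cigarette'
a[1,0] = 'guest'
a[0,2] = 'cigarette'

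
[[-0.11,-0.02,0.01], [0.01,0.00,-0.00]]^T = [[-0.11,0.01], [-0.02,0.00], [0.01,-0.00]]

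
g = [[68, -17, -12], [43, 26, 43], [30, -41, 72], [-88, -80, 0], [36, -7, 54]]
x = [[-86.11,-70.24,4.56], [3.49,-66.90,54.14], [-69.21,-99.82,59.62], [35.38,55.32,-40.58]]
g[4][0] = 36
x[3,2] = -40.58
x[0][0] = -86.11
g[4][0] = 36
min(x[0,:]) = -86.11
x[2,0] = -69.21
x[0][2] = 4.56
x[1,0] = 3.49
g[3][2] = 0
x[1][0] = 3.49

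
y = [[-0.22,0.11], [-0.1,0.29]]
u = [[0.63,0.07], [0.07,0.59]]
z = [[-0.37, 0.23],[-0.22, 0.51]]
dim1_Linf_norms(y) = [0.22, 0.29]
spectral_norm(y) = 0.37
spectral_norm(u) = 0.68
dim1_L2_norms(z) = [0.44, 0.56]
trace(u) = 1.22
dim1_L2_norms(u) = [0.63, 0.59]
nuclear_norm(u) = 1.22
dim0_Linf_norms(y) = [0.22, 0.29]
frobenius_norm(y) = 0.39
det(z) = -0.14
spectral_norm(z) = 0.68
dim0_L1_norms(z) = [0.59, 0.74]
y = z @ u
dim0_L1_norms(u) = [0.7, 0.66]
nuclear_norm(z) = 0.88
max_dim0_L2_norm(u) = 0.63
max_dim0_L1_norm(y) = 0.4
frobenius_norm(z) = 0.71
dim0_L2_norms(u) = [0.63, 0.59]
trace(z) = 0.14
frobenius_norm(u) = 0.87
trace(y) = 0.07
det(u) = 0.37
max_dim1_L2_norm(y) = 0.31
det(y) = -0.05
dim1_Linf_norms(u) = [0.63, 0.59]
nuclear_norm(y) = 0.51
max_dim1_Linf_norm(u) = 0.63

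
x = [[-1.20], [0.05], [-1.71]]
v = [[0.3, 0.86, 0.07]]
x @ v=[[-0.36,-1.03,-0.08],  [0.02,0.04,0.0],  [-0.51,-1.47,-0.12]]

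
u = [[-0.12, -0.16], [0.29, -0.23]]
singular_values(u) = [0.37, 0.2]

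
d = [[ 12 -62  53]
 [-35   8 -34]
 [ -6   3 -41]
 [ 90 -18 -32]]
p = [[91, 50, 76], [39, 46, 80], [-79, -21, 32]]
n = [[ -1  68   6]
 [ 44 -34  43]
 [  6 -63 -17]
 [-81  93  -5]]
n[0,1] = 68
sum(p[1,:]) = 165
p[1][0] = 39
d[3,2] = -32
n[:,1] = [68, -34, -63, 93]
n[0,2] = 6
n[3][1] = 93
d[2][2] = -41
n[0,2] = 6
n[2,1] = -63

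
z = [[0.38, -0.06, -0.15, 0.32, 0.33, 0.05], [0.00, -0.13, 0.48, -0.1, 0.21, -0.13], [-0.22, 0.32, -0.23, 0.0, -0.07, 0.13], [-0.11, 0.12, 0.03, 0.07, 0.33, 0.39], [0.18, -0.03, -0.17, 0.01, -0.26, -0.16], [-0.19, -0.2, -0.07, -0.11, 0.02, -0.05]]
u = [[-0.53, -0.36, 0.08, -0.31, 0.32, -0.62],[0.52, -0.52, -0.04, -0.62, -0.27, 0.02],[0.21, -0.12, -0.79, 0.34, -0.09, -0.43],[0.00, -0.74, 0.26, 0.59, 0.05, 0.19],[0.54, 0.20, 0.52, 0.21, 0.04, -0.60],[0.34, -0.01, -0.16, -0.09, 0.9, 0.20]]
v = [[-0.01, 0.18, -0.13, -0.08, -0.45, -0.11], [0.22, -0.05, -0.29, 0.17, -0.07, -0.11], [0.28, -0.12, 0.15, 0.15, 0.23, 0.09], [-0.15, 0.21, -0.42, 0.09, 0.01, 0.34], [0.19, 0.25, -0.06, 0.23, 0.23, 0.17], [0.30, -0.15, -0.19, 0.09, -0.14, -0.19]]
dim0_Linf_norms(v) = [0.3, 0.25, 0.42, 0.23, 0.45, 0.34]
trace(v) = 0.22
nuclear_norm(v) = 2.47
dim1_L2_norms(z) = [0.62, 0.56, 0.47, 0.54, 0.39, 0.31]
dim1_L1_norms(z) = [1.29, 1.05, 0.97, 1.05, 0.81, 0.64]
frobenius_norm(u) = 2.45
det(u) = -1.00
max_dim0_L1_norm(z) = 1.22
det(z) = 0.00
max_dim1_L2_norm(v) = 0.61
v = u @ z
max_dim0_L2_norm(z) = 0.58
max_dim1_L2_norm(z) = 0.62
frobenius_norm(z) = 1.21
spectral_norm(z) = 0.71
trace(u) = -1.01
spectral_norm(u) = 1.01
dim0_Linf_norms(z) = [0.38, 0.32, 0.48, 0.32, 0.33, 0.39]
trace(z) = -0.22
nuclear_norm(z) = 2.47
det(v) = -0.00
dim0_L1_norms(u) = [2.14, 1.95, 1.85, 2.16, 1.67, 2.06]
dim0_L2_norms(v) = [0.52, 0.42, 0.58, 0.36, 0.58, 0.46]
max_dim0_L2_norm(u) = 1.0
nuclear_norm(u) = 6.00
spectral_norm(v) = 0.71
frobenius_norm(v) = 1.21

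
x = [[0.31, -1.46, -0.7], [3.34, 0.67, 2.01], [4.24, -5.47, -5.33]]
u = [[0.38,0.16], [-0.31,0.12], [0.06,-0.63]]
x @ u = [[0.53, 0.32], [1.18, -0.65], [2.99, 3.38]]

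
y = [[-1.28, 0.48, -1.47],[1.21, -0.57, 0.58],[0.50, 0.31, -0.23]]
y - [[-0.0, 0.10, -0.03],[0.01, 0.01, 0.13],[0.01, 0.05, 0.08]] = [[-1.28, 0.38, -1.44], [1.20, -0.58, 0.45], [0.49, 0.26, -0.31]]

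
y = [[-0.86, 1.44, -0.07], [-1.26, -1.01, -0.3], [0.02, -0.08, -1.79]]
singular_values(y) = [1.91, 1.7, 1.47]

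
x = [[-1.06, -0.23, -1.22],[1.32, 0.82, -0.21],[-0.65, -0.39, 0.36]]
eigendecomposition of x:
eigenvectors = [[0.83, -0.19, -0.43],  [-0.51, -0.84, 0.87],  [0.21, 0.51, 0.25]]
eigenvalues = [-1.23, 1.24, 0.11]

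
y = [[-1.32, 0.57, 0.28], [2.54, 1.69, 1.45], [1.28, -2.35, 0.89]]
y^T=[[-1.32, 2.54, 1.28],[0.57, 1.69, -2.35],[0.28, 1.45, 0.89]]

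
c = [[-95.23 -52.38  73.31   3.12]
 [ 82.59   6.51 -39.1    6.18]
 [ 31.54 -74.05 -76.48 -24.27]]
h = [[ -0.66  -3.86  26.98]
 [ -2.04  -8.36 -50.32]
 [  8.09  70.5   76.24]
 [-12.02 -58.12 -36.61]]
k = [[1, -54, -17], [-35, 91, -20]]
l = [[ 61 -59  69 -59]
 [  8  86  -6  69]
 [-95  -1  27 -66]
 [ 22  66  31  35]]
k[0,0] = 1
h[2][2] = 76.24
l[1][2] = -6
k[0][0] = 1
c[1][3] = 6.18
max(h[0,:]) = 26.98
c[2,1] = -74.05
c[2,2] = -76.48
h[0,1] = -3.86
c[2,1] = -74.05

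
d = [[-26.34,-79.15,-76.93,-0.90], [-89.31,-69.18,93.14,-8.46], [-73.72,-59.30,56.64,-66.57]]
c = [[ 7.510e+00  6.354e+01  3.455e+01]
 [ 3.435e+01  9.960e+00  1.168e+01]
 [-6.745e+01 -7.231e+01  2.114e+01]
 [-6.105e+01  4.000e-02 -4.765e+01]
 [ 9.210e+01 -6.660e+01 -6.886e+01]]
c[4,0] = 92.1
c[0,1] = 63.54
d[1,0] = -89.31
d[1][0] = -89.31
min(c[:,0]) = -67.45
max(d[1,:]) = 93.14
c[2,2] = 21.14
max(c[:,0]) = 92.1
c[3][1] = 0.04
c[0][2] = 34.55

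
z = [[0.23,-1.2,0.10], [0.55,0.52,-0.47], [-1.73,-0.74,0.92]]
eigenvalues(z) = [(0.92+0.88j), (0.92-0.88j), (-0.18+0j)]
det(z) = -0.29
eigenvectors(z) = [[-0.15+0.46j, -0.15-0.46j, (0.45+0j)], [0.36-0.16j, 0.36+0.16j, 0.23+0.00j], [-0.78+0.00j, -0.78-0.00j, (0.86+0j)]]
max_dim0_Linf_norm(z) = 1.73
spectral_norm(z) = 2.29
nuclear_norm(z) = 3.59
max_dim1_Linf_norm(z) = 1.73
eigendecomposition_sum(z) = [[(0.13+0.59j), -0.54-0.01j, (0.07-0.31j)], [(0.28-0.4j), (0.29+0.33j), -0.22+0.12j], [-0.83+0.50j, (-0.26-0.83j), 0.50-0.04j]] + [[0.13-0.59j, (-0.54+0.01j), 0.07+0.31j], [0.28+0.40j, (0.29-0.33j), -0.22-0.12j], [-0.83-0.50j, -0.26+0.83j, 0.50+0.04j]] + [[(-0.04-0j), -0.11-0.00j, -0.04-0.00j], [-0.02-0.00j, -0.06-0.00j, -0.02-0.00j], [-0.07-0.00j, (-0.21-0j), -0.08-0.00j]]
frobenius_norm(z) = 2.59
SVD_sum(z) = [[-0.34,-0.22,0.2], [0.66,0.42,-0.39], [-1.56,-1.0,0.93]] + [[0.58,-0.98,-0.08], [-0.07,0.12,0.01], [-0.15,0.26,0.02]] + [[-0.01, -0.0, -0.02], [-0.04, -0.02, -0.09], [-0.02, -0.01, -0.03]]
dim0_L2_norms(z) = [1.83, 1.5, 1.04]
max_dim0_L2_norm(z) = 1.83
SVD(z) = [[0.2, 0.96, 0.20], [-0.38, -0.11, 0.92], [0.9, -0.26, 0.34]] @ diag([2.293427195376382, 1.1885002506257858, 0.10610774604364652]) @ [[-0.75, -0.48, 0.45], [0.51, -0.86, -0.07], [-0.42, -0.17, -0.89]]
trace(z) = 1.67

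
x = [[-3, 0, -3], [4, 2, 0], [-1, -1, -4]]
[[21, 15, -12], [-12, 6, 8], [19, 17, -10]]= x @ [[-3, 0, 2], [0, 3, 0], [-4, -5, 2]]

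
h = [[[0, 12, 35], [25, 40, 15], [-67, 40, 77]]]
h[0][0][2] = 35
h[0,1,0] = 25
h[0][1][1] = 40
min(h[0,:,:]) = -67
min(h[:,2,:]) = -67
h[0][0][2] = 35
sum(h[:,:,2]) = 127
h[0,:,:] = [[0, 12, 35], [25, 40, 15], [-67, 40, 77]]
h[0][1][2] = 15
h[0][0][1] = 12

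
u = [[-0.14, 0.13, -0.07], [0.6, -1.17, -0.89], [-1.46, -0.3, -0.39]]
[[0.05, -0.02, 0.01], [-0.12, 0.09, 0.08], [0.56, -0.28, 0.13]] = u @[[-0.36,0.19,-0.06], [-0.04,0.02,-0.02], [-0.05,-0.0,-0.1]]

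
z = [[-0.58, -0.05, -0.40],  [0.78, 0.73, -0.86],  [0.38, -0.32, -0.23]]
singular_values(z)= [1.39, 0.71, 0.48]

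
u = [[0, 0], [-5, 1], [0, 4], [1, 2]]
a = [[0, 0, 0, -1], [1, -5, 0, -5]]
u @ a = [[0, 0, 0, 0], [1, -5, 0, 0], [4, -20, 0, -20], [2, -10, 0, -11]]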